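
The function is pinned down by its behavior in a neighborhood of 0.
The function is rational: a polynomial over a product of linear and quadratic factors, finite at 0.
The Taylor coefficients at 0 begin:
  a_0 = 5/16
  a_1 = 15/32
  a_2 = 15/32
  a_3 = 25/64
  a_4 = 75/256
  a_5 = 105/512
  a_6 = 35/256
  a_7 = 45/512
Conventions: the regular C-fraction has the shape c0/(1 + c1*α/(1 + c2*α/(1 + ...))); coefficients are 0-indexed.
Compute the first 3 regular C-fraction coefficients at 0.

Taylor coefficients (read off): a_0 = 5/16, a_1 = 15/32, a_2 = 15/32.
c0 = a_0 = 5/16. Peel one level at a time: if S = 1 + c*α/S' with S'(0) = 1, then c is the α-coefficient of S and S' = c*α/(S - 1).
S_1 = c0/f = 1 + (-3/2)*α + (3/4)*α^2 + ...; c1 = -3/2.
S_2 = c1*α/(S_1 - 1) = 1 + (1/2)*α + ...; c2 = 1/2.

The regular C-fraction coefficients are [5/16, -3/2, 1/2].


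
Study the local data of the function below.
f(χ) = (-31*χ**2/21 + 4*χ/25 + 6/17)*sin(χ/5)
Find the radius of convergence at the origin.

The factor sin(χ/5) is entire and contributes no finite singular point.
The polynomial part has no poles.
No finite singular points: the Taylor series at 0 converges everywhere.

The radius of convergence is infinite.


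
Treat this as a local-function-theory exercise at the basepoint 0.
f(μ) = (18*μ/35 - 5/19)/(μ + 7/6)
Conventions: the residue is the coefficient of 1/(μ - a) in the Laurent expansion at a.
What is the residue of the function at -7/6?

The residue is -82/95.

At the order-1 pole -7/6 set g(μ) = (μ - (-7/6))*f(μ) = 18*μ/35 - 5/19.
Simple pole: residue = g(a) at a = -7/6, which is -82/95.


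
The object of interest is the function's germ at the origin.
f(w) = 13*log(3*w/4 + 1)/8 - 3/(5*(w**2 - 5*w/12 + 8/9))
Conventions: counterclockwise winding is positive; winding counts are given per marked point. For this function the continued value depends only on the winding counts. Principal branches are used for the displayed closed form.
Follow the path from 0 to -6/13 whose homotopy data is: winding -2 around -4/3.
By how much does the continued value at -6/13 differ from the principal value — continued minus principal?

Continued minus principal equals -(13/2)*pi*i.

The rational part is single-valued and drops out of the difference; each branch term changes only by its own monodromy.
(13/8)*log(1 - w/(-4/3)): each positive loop around -4/3 adds 2*pi*i to the log, so winding -2 contributes (13/8)*(-2)*2*pi*i = -(13/2)*pi*i.
Summing the contributions at w = -6/13 gives -(13/2)*pi*i.


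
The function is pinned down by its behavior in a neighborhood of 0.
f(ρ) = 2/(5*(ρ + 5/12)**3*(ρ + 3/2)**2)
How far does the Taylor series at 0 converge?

The radius of convergence is 5/12.

Denominator factor (ρ + 5/12)^3: pole of order 3 at -5/12, modulus 5/12.
Denominator factor (ρ + 3/2)^2: pole of order 2 at -3/2, modulus 3/2.
The radius of convergence is the smallest modulus among the singular points: 5/12.


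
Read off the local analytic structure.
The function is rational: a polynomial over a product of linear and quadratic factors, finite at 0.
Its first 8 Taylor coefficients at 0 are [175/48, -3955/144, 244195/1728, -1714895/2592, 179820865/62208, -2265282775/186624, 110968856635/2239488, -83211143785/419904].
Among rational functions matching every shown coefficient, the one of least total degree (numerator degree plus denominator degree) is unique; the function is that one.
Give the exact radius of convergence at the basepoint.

The radius of convergence is 2/7.

No rational of total degree below 5 reproduces all 8 coefficients; solving the [1/4] Pade equations on them gives f(γ) = (5/14 - 11*γ/14)/((γ + 2/7)**2*(γ**2 - 2*γ + 6/5)), whose expansion matches every shown term.
Denominator factor (γ + 2/7)^2: pole of order 2 at -2/7, modulus 2/7.
Denominator factor (γ**2 - 2*γ + 6/5): discriminant -4/5, complex-conjugate roots (1) + ((1/5)*sqrt(5))*i and (1) - ((1/5)*sqrt(5))*i; poles of order 1, moduli (1/5)*sqrt(30) and (1/5)*sqrt(30).
The radius of convergence is the smallest modulus among the singular points: 2/7.


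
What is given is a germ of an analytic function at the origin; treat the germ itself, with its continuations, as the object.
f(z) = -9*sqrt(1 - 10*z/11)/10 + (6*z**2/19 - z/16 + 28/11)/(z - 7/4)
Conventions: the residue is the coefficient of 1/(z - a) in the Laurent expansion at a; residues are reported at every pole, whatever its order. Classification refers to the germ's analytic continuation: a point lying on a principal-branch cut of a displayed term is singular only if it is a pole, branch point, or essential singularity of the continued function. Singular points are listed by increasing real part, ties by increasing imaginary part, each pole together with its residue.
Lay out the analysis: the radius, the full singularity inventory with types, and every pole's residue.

Radius of convergence at 0: 11/10.
At 11/10: an algebraic (square-root) branch point.
At 7/4: a pole of order 1; residue 45521/13376.

Denominator factor (z - 7/4): pole of order 1 at 7/4, modulus 7/4.
Branch term (-9/10)*sqrt(1 - z/(11/10)): its argument vanishes at z = 11/10, a square-root branch point, modulus 11/10.
The radius of convergence is the smallest modulus among the singular points: 11/10.
The branch term is analytic at 7/4 and contributes nothing to the residue; only the rational part matters.
At the order-1 pole 7/4 set g(z) = (z - (7/4))*(rational part) = 6*z**2/19 - z/16 + 28/11.
Simple pole: residue = g(a) at a = 7/4, which is 45521/13376.
List the singular points by increasing real part (a conjugate pair: the negative imaginary part first).


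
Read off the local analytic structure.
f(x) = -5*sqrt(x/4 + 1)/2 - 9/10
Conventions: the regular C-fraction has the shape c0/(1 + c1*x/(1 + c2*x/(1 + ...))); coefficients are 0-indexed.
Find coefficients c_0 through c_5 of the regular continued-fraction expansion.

The regular C-fraction coefficients are [-17/5, -25/272, 21/136, 17/672, 67/672, 21/536].

Taylor coefficients (expand at 0): a_0 = -17/5, a_1 = -5/16, a_2 = 5/256, a_3 = -5/2048, a_4 = 25/65536, a_5 = -35/524288.
c0 = a_0 = -17/5. Peel one level at a time: if S = 1 + c*x/S' with S'(0) = 1, then c is the x-coefficient of S and S' = c*x/(S - 1).
S_1 = c0/f = 1 + (-25/272)*x + (525/36992)*x^2 + ...; c1 = -25/272.
S_2 = c1*x/(S_1 - 1) = 1 + (21/136)*x + (-1/256)*x^2 + ...; c2 = 21/136.
S_3 = c2*x/(S_2 - 1) = 1 + (17/672)*x + (-1139/451584)*x^2 + ...; c3 = 17/672.
S_4 = c3*x/(S_3 - 1) = 1 + (67/672)*x + (-1/256)*x^2 + ...; c4 = 67/672.
S_5 = c4*x/(S_4 - 1) = 1 + (21/536)*x + ...; c5 = 21/536.


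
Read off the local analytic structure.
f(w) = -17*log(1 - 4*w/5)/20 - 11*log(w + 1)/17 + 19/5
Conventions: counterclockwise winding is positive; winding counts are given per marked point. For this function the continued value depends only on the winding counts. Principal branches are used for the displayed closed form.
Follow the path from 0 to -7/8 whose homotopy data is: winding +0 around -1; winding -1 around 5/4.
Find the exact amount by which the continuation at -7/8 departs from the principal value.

Continued minus principal equals (17/10)*pi*i.

The rational part is single-valued and drops out of the difference; each branch term changes only by its own monodromy.
(-17/20)*log(1 - w/(5/4)): each positive loop around 5/4 adds 2*pi*i to the log, so winding -1 contributes (-17/20)*(-1)*2*pi*i = (17/10)*pi*i.
(-11/17)*log(1 - w/(-1)): winding 0 around -1, so this term returns to its principal value, contribution 0.
Summing the contributions at w = -7/8 gives (17/10)*pi*i.


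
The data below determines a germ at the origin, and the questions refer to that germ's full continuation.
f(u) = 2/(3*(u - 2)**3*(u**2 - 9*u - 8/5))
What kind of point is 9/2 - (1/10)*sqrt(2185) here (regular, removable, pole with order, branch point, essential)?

The point is a pole of order 1.

The denominator factor u**2 - 9*u - 8/5 vanishes at 9/2 - (1/10)*sqrt(2185) and appears to the power 1; the numerator there equals 2/3, nonzero, and no other factor vanishes.
Hence a pole whose order is the multiplicity, 1.


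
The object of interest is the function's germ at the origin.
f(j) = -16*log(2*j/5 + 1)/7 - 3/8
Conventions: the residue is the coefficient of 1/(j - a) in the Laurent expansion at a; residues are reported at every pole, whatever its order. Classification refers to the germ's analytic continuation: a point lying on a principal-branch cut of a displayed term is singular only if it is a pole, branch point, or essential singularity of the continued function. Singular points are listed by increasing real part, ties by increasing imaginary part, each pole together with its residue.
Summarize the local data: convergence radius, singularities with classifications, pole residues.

Radius of convergence at 0: 5/2.
At -5/2: a logarithmic branch point.

Branch term (-16/7)*log(1 - j/(-5/2)): its argument vanishes at j = -5/2, a logarithmic branch point, modulus 5/2.
The radius of convergence is the smallest modulus among the singular points: 5/2.


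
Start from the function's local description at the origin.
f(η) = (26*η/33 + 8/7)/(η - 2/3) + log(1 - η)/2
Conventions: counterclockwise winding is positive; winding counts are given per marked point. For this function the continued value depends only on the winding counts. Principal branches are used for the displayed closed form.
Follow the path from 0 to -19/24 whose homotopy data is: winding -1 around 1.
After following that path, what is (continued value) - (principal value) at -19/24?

The rational part is single-valued and drops out of the difference; each branch term changes only by its own monodromy.
(1/2)*log(1 - η/(1)): each positive loop around 1 adds 2*pi*i to the log, so winding -1 contributes (1/2)*(-1)*2*pi*i = -pi*i.
Summing the contributions at η = -19/24 gives -pi*i.

Continued minus principal equals -pi*i.


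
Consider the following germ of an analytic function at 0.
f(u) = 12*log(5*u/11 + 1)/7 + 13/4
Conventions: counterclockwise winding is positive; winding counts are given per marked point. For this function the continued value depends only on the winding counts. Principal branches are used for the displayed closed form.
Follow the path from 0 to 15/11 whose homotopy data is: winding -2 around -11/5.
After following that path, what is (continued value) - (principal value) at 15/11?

Continued minus principal equals -(48/7)*pi*i.

The rational part is single-valued and drops out of the difference; each branch term changes only by its own monodromy.
(12/7)*log(1 - u/(-11/5)): each positive loop around -11/5 adds 2*pi*i to the log, so winding -2 contributes (12/7)*(-2)*2*pi*i = -(48/7)*pi*i.
Summing the contributions at u = 15/11 gives -(48/7)*pi*i.


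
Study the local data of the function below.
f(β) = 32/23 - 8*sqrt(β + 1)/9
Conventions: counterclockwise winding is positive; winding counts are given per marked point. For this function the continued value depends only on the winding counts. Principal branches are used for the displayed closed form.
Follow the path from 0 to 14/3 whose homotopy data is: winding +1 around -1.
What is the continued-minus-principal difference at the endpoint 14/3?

The rational part is single-valued and drops out of the difference; each branch term changes only by its own monodromy.
(-8/9)*sqrt(1 - β/(-1)): winding +1 is odd, the square root flips sign, contributing -2*(-8/9)*sqrt(1 - (14/3)/(-1)) = -2*(-8/9)*sqrt(17/3) = (16/27)*sqrt(51).
Summing the contributions at β = 14/3 gives (16/27)*sqrt(51).

Continued minus principal equals (16/27)*sqrt(51).


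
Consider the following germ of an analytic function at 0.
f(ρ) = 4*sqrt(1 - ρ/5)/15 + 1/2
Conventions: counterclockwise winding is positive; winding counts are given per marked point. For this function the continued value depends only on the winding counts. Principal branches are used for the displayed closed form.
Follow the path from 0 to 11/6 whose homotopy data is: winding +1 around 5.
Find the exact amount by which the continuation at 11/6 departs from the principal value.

Continued minus principal equals -(4/225)*sqrt(570).

The rational part is single-valued and drops out of the difference; each branch term changes only by its own monodromy.
(4/15)*sqrt(1 - ρ/(5)): winding +1 is odd, the square root flips sign, contributing -2*(4/15)*sqrt(1 - (11/6)/(5)) = -2*(4/15)*sqrt(19/30) = -(4/225)*sqrt(570).
Summing the contributions at ρ = 11/6 gives -(4/225)*sqrt(570).


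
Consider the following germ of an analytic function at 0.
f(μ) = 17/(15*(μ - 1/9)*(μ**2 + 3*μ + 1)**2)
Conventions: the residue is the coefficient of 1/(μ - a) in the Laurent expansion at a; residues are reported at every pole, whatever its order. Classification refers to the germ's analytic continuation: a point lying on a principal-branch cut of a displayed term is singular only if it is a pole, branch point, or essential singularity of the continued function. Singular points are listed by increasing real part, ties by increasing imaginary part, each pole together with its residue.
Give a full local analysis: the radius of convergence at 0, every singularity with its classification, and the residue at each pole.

Radius of convergence at 0: 1/9.
At -3/2 - (1/2)*sqrt(5): a pole of order 2; residue -37179/118810 + (276573/2970250)*sqrt(5).
At -3/2 + (1/2)*sqrt(5): a pole of order 2; residue -37179/118810 - (276573/2970250)*sqrt(5).
At 1/9: a pole of order 1; residue 37179/59405.


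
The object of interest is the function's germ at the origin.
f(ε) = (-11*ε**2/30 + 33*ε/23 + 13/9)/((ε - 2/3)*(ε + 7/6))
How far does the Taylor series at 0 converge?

The radius of convergence is 2/3.

Denominator factor (ε - 2/3): pole of order 1 at 2/3, modulus 2/3.
Denominator factor (ε + 7/6): pole of order 1 at -7/6, modulus 7/6.
The radius of convergence is the smallest modulus among the singular points: 2/3.


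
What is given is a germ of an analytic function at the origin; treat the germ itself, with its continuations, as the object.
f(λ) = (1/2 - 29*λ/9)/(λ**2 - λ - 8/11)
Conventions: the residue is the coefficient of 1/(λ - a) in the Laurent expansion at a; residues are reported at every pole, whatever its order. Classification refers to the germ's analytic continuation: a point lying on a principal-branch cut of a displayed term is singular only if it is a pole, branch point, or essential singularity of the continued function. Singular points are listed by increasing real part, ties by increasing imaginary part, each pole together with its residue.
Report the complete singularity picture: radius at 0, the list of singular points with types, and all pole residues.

Radius of convergence at 0: -1/2 + (1/22)*sqrt(473).
At 1/2 - (1/22)*sqrt(473): a pole of order 1; residue -29/18 + (10/387)*sqrt(473).
At 1/2 + (1/22)*sqrt(473): a pole of order 1; residue -29/18 - (10/387)*sqrt(473).

Denominator factor (λ**2 - λ - 8/11): discriminant 43/11, real irrational roots 1/2 + (1/22)*sqrt(473) and 1/2 - (1/22)*sqrt(473); poles of order 1, moduli 1/2 + (1/22)*sqrt(473) and -1/2 + (1/22)*sqrt(473).
The radius of convergence is the smallest modulus among the singular points: -1/2 + (1/22)*sqrt(473).
The factor λ**2 - λ - 8/11 splits as (λ - a)(λ - a') with a = 1/2 - (1/22)*sqrt(473), a' = 1/2 + (1/22)*sqrt(473). At the order-1 pole a set g(λ) = (λ - a)*f(λ) = [1/2 - 29*λ/9] / (λ - a').
Simple pole: residue = g(a) at a = 1/2 - (1/22)*sqrt(473), which is -29/18 + (10/387)*sqrt(473).
The factor λ**2 - λ - 8/11 splits as (λ - a)(λ - a') with a = 1/2 + (1/22)*sqrt(473), a' = 1/2 - (1/22)*sqrt(473). At the order-1 pole a set g(λ) = (λ - a)*f(λ) = [1/2 - 29*λ/9] / (λ - a').
Simple pole: residue = g(a) at a = 1/2 + (1/22)*sqrt(473), which is -29/18 - (10/387)*sqrt(473).
List the singular points by increasing real part (a conjugate pair: the negative imaginary part first).


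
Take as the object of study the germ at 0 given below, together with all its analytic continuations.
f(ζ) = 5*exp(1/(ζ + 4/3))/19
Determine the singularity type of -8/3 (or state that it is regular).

There is no denominator, hence no pole anywhere.
The essential point of exp(1/(ζ - (-4/3))) is -4/3, not -8/3.
So the germ continues analytically to -8/3.

The point is a regular point.


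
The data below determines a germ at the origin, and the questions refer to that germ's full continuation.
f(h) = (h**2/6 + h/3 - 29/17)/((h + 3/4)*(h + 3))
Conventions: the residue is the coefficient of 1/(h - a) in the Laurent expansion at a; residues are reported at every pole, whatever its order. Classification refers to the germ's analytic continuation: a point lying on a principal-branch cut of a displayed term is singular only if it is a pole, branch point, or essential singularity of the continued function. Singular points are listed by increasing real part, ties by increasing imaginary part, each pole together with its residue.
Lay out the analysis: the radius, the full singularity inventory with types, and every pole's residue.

Radius of convergence at 0: 3/4.
At -3: a pole of order 1; residue 82/153.
At -3/4: a pole of order 1; residue -1013/1224.

Denominator factor (h + 3/4): pole of order 1 at -3/4, modulus 3/4.
Denominator factor (h + 3): pole of order 1 at -3, modulus 3.
The radius of convergence is the smallest modulus among the singular points: 3/4.
At the order-1 pole -3 set g(h) = (h - (-3))*f(h) = (h**2/6 + h/3 - 29/17)/(h + 3/4).
Simple pole: residue = g(a) at a = -3, which is 82/153.
At the order-1 pole -3/4 set g(h) = (h - (-3/4))*f(h) = (h**2/6 + h/3 - 29/17)/(h + 3).
Simple pole: residue = g(a) at a = -3/4, which is -1013/1224.
List the singular points by increasing real part (a conjugate pair: the negative imaginary part first).


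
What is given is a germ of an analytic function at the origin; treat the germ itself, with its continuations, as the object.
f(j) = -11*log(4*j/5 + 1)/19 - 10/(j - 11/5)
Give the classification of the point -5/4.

The point is a logarithmic branch point.

The term (-11/19)*log(1 - j/(-5/4)) has argument 1 - -5/4/(-5/4) = 0 at -5/4: a logarithmic (infinitely-sheeted) branch point; the remaining terms are analytic or single-valued there.


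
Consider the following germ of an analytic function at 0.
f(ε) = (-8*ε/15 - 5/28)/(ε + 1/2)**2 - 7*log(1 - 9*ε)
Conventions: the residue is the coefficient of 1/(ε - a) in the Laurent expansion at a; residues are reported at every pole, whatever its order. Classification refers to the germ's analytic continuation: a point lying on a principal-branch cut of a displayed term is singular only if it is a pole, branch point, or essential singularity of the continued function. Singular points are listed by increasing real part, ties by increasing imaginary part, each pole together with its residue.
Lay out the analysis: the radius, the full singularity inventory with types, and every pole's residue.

Denominator factor (ε + 1/2)^2: pole of order 2 at -1/2, modulus 1/2.
Branch term (-7)*log(1 - ε/(1/9)): its argument vanishes at ε = 1/9, a logarithmic branch point, modulus 1/9.
The radius of convergence is the smallest modulus among the singular points: 1/9.
The branch term is analytic at -1/2 and contributes nothing to the residue; only the rational part matters.
At the order-2 pole -1/2 set g(ε) = (ε - (-1/2))^2*(rational part) = -8*ε/15 - 5/28.
Order-2 pole: residue = g'(a); g'(-1/2) = -8/15, so the residue is -8/15.
List the singular points by increasing real part (a conjugate pair: the negative imaginary part first).

Radius of convergence at 0: 1/9.
At -1/2: a pole of order 2; residue -8/15.
At 1/9: a logarithmic branch point.


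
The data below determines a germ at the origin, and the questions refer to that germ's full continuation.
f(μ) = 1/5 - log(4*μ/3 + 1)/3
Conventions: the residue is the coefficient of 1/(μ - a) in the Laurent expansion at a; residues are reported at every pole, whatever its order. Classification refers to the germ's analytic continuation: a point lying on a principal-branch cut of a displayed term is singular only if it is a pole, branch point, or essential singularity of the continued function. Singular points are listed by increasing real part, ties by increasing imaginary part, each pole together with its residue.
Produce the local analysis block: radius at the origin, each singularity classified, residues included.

Branch term (-1/3)*log(1 - μ/(-3/4)): its argument vanishes at μ = -3/4, a logarithmic branch point, modulus 3/4.
The radius of convergence is the smallest modulus among the singular points: 3/4.

Radius of convergence at 0: 3/4.
At -3/4: a logarithmic branch point.


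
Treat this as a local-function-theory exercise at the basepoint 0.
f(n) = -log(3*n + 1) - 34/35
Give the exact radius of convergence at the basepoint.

The radius of convergence is 1/3.

Branch term (-1)*log(1 - n/(-1/3)): its argument vanishes at n = -1/3, a logarithmic branch point, modulus 1/3.
The radius of convergence is the smallest modulus among the singular points: 1/3.


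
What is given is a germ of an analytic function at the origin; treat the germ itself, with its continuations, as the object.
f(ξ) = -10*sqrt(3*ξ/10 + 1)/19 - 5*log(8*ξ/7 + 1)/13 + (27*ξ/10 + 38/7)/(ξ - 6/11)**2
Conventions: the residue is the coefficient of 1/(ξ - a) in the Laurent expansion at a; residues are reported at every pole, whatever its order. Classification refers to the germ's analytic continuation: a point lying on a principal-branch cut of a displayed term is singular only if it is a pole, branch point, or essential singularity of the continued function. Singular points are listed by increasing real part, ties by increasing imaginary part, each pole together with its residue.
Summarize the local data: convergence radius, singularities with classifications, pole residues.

Denominator factor (ξ - 6/11)^2: pole of order 2 at 6/11, modulus 6/11.
Branch term (-10/19)*sqrt(1 - ξ/(-10/3)): its argument vanishes at ξ = -10/3, a square-root branch point, modulus 10/3.
Branch term (-5/13)*log(1 - ξ/(-7/8)): its argument vanishes at ξ = -7/8, a logarithmic branch point, modulus 7/8.
The radius of convergence is the smallest modulus among the singular points: 6/11.
The branch terms are analytic at 6/11 and contribute nothing to the residue; only the rational part matters.
At the order-2 pole 6/11 set g(ξ) = (ξ - (6/11))^2*(rational part) = 27*ξ/10 + 38/7.
Order-2 pole: residue = g'(a); g'(6/11) = 27/10, so the residue is 27/10.
List the singular points by increasing real part (a conjugate pair: the negative imaginary part first).

Radius of convergence at 0: 6/11.
At -10/3: an algebraic (square-root) branch point.
At -7/8: a logarithmic branch point.
At 6/11: a pole of order 2; residue 27/10.


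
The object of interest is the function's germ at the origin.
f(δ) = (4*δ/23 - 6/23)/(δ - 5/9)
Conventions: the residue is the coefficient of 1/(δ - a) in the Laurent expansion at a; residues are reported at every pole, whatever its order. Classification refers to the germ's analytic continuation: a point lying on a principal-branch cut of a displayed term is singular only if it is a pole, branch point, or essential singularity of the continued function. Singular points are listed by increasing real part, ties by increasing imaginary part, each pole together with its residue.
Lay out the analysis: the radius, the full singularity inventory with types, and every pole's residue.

Denominator factor (δ - 5/9): pole of order 1 at 5/9, modulus 5/9.
The radius of convergence is the smallest modulus among the singular points: 5/9.
At the order-1 pole 5/9 set g(δ) = (δ - (5/9))*f(δ) = 4*δ/23 - 6/23.
Simple pole: residue = g(a) at a = 5/9, which is -34/207.

Radius of convergence at 0: 5/9.
At 5/9: a pole of order 1; residue -34/207.


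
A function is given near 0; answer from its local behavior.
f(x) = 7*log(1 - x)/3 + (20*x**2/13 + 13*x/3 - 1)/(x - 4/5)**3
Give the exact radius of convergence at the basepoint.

The radius of convergence is 4/5.

Denominator factor (x - 4/5)^3: pole of order 3 at 4/5, modulus 4/5.
Branch term (7/3)*log(1 - x/(1)): its argument vanishes at x = 1, a logarithmic branch point, modulus 1.
The radius of convergence is the smallest modulus among the singular points: 4/5.


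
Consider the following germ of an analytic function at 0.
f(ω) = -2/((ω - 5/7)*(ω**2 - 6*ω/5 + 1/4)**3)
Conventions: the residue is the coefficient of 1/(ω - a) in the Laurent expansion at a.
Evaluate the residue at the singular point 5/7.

At the order-1 pole 5/7 set g(ω) = (ω - (5/7))*f(ω) = -2/(ω**2 - 6*ω/5 + 1/4)**3.
Simple pole: residue = g(a) at a = 5/7, which is 15059072/6859.

The residue is 15059072/6859.


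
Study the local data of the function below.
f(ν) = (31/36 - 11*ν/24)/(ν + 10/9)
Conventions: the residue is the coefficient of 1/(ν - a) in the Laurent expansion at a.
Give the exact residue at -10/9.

The residue is 37/27.

At the order-1 pole -10/9 set g(ν) = (ν - (-10/9))*f(ν) = 31/36 - 11*ν/24.
Simple pole: residue = g(a) at a = -10/9, which is 37/27.


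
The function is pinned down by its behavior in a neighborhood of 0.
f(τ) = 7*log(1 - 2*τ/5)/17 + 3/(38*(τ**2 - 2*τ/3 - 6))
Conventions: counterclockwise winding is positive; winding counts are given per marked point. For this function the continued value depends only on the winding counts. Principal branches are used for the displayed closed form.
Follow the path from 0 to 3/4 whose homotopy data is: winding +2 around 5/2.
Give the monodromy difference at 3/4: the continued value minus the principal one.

The rational part is single-valued and drops out of the difference; each branch term changes only by its own monodromy.
(7/17)*log(1 - τ/(5/2)): each positive loop around 5/2 adds 2*pi*i to the log, so winding +2 contributes (7/17)*(2)*2*pi*i = (28/17)*pi*i.
Summing the contributions at τ = 3/4 gives (28/17)*pi*i.

Continued minus principal equals (28/17)*pi*i.


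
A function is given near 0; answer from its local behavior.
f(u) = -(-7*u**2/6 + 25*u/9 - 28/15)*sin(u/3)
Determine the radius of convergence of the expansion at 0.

The radius of convergence is infinite.

The factor -sin(u/3) is entire and contributes no finite singular point.
The polynomial part has no poles.
No finite singular points: the Taylor series at 0 converges everywhere.


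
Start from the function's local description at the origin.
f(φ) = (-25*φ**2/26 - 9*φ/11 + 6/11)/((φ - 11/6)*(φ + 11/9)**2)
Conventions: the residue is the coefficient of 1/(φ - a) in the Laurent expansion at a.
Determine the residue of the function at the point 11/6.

At the order-1 pole 11/6 set g(φ) = (φ - (11/6))*f(φ) = (-25*φ**2/26 - 9*φ/11 + 6/11)/(φ + 11/9)**2.
Simple pole: residue = g(a) at a = 11/6, which is -387927/865150.

The residue is -387927/865150.


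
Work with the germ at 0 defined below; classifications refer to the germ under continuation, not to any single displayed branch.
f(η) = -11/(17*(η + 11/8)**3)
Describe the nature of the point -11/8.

The point is a pole of order 3.

The denominator factor η + 11/8 vanishes at -11/8 and appears to the power 3; the numerator there equals -11/17, nonzero, and no other factor vanishes.
Hence a pole whose order is the multiplicity, 3.


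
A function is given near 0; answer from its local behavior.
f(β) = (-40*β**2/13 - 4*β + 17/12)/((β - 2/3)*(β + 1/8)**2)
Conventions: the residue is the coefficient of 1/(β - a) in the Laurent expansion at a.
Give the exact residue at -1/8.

The residue is 5160/4693.

At the order-2 pole -1/8 set g(β) = (β - (-1/8))^2*f(β) = (-40*β**2/13 - 4*β + 17/12)/(β - 2/3).
Order-2 pole: residue = g'(a); g'(-1/8) = 5160/4693, so the residue is 5160/4693.


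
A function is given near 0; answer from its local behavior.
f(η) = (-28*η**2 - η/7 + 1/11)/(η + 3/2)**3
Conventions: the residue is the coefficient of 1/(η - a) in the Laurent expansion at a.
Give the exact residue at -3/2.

At the order-3 pole -3/2 set g(η) = (η - (-3/2))^3*f(η) = -28*η**2 - η/7 + 1/11.
Order-3 pole: residue = g''(a)/2; g''(-3/2) = -56, so the residue is -28.

The residue is -28.


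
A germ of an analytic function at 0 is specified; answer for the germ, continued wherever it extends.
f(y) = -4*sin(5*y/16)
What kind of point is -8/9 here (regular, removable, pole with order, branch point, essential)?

The point is a regular point.

There is no denominator, hence no pole anywhere.
The factor sin(5*y/16) is entire.
So the germ continues analytically to -8/9.


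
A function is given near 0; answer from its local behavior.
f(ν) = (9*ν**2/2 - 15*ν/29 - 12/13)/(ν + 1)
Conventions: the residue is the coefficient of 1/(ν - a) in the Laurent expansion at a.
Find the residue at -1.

At the order-1 pole -1 set g(ν) = (ν - (-1))*f(ν) = 9*ν**2/2 - 15*ν/29 - 12/13.
Simple pole: residue = g(a) at a = -1, which is 3087/754.

The residue is 3087/754.


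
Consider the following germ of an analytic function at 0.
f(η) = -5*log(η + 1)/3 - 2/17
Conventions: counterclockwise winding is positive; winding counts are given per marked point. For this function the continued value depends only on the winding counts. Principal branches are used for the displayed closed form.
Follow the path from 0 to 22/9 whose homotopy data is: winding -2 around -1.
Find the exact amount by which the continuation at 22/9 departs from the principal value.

The rational part is single-valued and drops out of the difference; each branch term changes only by its own monodromy.
(-5/3)*log(1 - η/(-1)): each positive loop around -1 adds 2*pi*i to the log, so winding -2 contributes (-5/3)*(-2)*2*pi*i = (20/3)*pi*i.
Summing the contributions at η = 22/9 gives (20/3)*pi*i.

Continued minus principal equals (20/3)*pi*i.


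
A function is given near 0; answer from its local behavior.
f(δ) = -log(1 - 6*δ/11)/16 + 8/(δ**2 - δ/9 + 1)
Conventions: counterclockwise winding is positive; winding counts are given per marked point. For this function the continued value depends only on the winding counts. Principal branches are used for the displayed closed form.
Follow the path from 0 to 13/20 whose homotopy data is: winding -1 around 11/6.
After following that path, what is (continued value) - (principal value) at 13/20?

Continued minus principal equals (1/8)*pi*i.

The rational part is single-valued and drops out of the difference; each branch term changes only by its own monodromy.
(-1/16)*log(1 - δ/(11/6)): each positive loop around 11/6 adds 2*pi*i to the log, so winding -1 contributes (-1/16)*(-1)*2*pi*i = (1/8)*pi*i.
Summing the contributions at δ = 13/20 gives (1/8)*pi*i.


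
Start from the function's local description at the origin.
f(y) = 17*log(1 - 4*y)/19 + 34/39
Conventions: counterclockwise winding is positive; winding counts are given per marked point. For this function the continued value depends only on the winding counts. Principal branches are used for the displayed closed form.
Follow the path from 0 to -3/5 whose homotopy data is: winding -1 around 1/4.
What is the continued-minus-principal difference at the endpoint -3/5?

The rational part is single-valued and drops out of the difference; each branch term changes only by its own monodromy.
(17/19)*log(1 - y/(1/4)): each positive loop around 1/4 adds 2*pi*i to the log, so winding -1 contributes (17/19)*(-1)*2*pi*i = -(34/19)*pi*i.
Summing the contributions at y = -3/5 gives -(34/19)*pi*i.

Continued minus principal equals -(34/19)*pi*i.


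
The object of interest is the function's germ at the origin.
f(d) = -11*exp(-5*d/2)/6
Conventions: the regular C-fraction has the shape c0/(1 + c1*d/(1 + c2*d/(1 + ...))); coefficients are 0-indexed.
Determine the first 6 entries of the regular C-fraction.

The regular C-fraction coefficients are [-11/6, 5/2, -5/4, 5/12, -5/12, 1/4].

Taylor coefficients (expand at 0): a_0 = -11/6, a_1 = 55/12, a_2 = -275/48, a_3 = 1375/288, a_4 = -6875/2304, a_5 = 6875/4608.
c0 = a_0 = -11/6. Peel one level at a time: if S = 1 + c*d/S' with S'(0) = 1, then c is the d-coefficient of S and S' = c*d/(S - 1).
S_1 = c0/f = 1 + (5/2)*d + (25/8)*d^2 + ...; c1 = 5/2.
S_2 = c1*d/(S_1 - 1) = 1 + (-5/4)*d + (25/48)*d^2 + ...; c2 = -5/4.
S_3 = c2*d/(S_2 - 1) = 1 + (5/12)*d + (25/144)*d^2 + ...; c3 = 5/12.
S_4 = c3*d/(S_3 - 1) = 1 + (-5/12)*d + (5/48)*d^2 + ...; c4 = -5/12.
S_5 = c4*d/(S_4 - 1) = 1 + (1/4)*d + ...; c5 = 1/4.


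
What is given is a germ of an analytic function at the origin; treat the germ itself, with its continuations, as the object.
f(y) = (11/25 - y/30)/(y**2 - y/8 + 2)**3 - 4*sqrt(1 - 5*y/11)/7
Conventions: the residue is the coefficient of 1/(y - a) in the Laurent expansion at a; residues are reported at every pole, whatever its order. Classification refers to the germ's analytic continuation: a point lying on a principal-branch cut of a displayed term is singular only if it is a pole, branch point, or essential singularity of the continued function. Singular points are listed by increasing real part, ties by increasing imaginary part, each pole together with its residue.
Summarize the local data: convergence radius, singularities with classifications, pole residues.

Radius of convergence at 0: sqrt(2).
At (1/16) - ((1/16)*sqrt(511))*i: a pole of order 3; residue ((2152448/3335820775)*sqrt(511))*i.
At (1/16) + ((1/16)*sqrt(511))*i: a pole of order 3; residue -((2152448/3335820775)*sqrt(511))*i.
At 11/5: an algebraic (square-root) branch point.

Denominator factor (y**2 - y/8 + 2)^3: discriminant -511/64, complex-conjugate roots (1/16) + ((1/16)*sqrt(511))*i and (1/16) - ((1/16)*sqrt(511))*i; poles of order 3, moduli sqrt(2) and sqrt(2).
Branch term (-4/7)*sqrt(1 - y/(11/5)): its argument vanishes at y = 11/5, a square-root branch point, modulus 11/5.
The radius of convergence is the smallest modulus among the singular points: sqrt(2).
The branch term is analytic at (1/16) - ((1/16)*sqrt(511))*i and contributes nothing to the residue; only the rational part matters.
The factor y**2 - y/8 + 2 splits as (y - a)(y - a') with a = (1/16) - ((1/16)*sqrt(511))*i, a' = (1/16) + ((1/16)*sqrt(511))*i. At the order-3 pole a set g(y) = (y - a)^3*(rational part) = [11/25 - y/30] / (y - a')^3.
Order-3 pole: residue = g''(a)/2; g''((1/16) - ((1/16)*sqrt(511))*i) = ((4304896/3335820775)*sqrt(511))*i, so the residue is ((2152448/3335820775)*sqrt(511))*i.
The branch term is analytic at (1/16) + ((1/16)*sqrt(511))*i and contributes nothing to the residue; only the rational part matters.
The factor y**2 - y/8 + 2 splits as (y - a)(y - a') with a = (1/16) + ((1/16)*sqrt(511))*i, a' = (1/16) - ((1/16)*sqrt(511))*i. At the order-3 pole a set g(y) = (y - a)^3*(rational part) = [11/25 - y/30] / (y - a')^3.
Order-3 pole: residue = g''(a)/2; g''((1/16) + ((1/16)*sqrt(511))*i) = -((4304896/3335820775)*sqrt(511))*i, so the residue is -((2152448/3335820775)*sqrt(511))*i.
List the singular points by increasing real part (a conjugate pair: the negative imaginary part first).


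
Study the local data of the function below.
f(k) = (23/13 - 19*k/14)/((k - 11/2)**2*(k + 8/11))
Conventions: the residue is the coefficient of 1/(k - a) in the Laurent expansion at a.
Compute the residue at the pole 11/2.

At the order-2 pole 11/2 set g(k) = (k - (11/2))^2*f(k) = (23/13 - 19*k/14)/(k + 8/11).
Order-2 pole: residue = g'(a); g'(11/2) = -121396/1707979, so the residue is -121396/1707979.

The residue is -121396/1707979.


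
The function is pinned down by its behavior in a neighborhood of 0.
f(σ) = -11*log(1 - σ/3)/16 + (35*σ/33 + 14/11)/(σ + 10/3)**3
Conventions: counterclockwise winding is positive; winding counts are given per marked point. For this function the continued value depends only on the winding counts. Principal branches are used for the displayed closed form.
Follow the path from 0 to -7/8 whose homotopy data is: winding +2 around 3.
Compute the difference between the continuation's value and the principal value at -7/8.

The rational part is single-valued and drops out of the difference; each branch term changes only by its own monodromy.
(-11/16)*log(1 - σ/(3)): each positive loop around 3 adds 2*pi*i to the log, so winding +2 contributes (-11/16)*(2)*2*pi*i = -(11/4)*pi*i.
Summing the contributions at σ = -7/8 gives -(11/4)*pi*i.

Continued minus principal equals -(11/4)*pi*i.


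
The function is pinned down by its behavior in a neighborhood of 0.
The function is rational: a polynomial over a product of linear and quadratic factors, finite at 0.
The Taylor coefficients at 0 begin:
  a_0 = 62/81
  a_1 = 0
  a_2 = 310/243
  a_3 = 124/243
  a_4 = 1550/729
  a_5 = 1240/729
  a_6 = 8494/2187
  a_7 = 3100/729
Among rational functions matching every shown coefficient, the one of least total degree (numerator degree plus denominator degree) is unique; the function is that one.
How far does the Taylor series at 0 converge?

The radius of convergence is -3/4 + (1/4)*sqrt(33).

No rational of total degree below 3 reproduces all 8 coefficients; solving the [0/3] Pade equations on them gives f(ε) = -31/(27*(ε + 1)*(ε**2 + 3*ε/2 - 3/2)), whose expansion matches every shown term.
Denominator factor (ε + 1): pole of order 1 at -1, modulus 1.
Denominator factor (ε**2 + 3*ε/2 - 3/2): discriminant 33/4, real irrational roots -3/4 + (1/4)*sqrt(33) and -3/4 - (1/4)*sqrt(33); poles of order 1, moduli -3/4 + (1/4)*sqrt(33) and 3/4 + (1/4)*sqrt(33).
The radius of convergence is the smallest modulus among the singular points: -3/4 + (1/4)*sqrt(33).


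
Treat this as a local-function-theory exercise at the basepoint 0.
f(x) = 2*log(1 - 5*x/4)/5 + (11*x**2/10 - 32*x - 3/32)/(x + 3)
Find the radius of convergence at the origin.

The radius of convergence is 4/5.

Denominator factor (x + 3): pole of order 1 at -3, modulus 3.
Branch term (2/5)*log(1 - x/(4/5)): its argument vanishes at x = 4/5, a logarithmic branch point, modulus 4/5.
The radius of convergence is the smallest modulus among the singular points: 4/5.


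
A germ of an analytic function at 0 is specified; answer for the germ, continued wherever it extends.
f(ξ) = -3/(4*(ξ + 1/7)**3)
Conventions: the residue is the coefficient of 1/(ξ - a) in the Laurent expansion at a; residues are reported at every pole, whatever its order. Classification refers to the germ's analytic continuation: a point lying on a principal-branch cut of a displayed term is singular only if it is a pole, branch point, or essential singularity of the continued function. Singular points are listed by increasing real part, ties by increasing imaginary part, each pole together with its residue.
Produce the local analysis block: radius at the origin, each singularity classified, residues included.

Radius of convergence at 0: 1/7.
At -1/7: a pole of order 3; residue 0.

Denominator factor (ξ + 1/7)^3: pole of order 3 at -1/7, modulus 1/7.
The radius of convergence is the smallest modulus among the singular points: 1/7.
At the order-3 pole -1/7 set g(ξ) = (ξ - (-1/7))^3*f(ξ) = -3/4.
Order-3 pole: residue = g''(a)/2; g''(-1/7) = 0, so the residue is 0.


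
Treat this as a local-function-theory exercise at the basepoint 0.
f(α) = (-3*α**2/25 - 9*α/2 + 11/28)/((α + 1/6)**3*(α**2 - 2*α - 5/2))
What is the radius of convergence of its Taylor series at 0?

The radius of convergence is 1/6.

Denominator factor (α + 1/6)^3: pole of order 3 at -1/6, modulus 1/6.
Denominator factor (α**2 - 2*α - 5/2): discriminant 14, real irrational roots 1 + (1/2)*sqrt(14) and 1 - (1/2)*sqrt(14); poles of order 1, moduli 1 + (1/2)*sqrt(14) and -1 + (1/2)*sqrt(14).
The radius of convergence is the smallest modulus among the singular points: 1/6.


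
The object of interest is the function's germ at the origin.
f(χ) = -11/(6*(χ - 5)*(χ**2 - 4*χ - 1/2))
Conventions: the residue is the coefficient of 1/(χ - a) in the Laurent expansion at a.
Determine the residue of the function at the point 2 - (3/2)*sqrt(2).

The residue is 11/54 - (11/54)*sqrt(2).

The factor χ**2 - 4*χ - 1/2 splits as (χ - a)(χ - a') with a = 2 - (3/2)*sqrt(2), a' = 2 + (3/2)*sqrt(2). At the order-1 pole a set g(χ) = (χ - a)*f(χ) = [-11/(6*(χ - 5))] / (χ - a').
Simple pole: residue = g(a) at a = 2 - (3/2)*sqrt(2), which is 11/54 - (11/54)*sqrt(2).
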